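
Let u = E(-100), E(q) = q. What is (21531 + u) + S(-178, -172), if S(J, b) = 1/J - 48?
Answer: 3806173/178 ≈ 21383.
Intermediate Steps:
u = -100
S(J, b) = -48 + 1/J
(21531 + u) + S(-178, -172) = (21531 - 100) + (-48 + 1/(-178)) = 21431 + (-48 - 1/178) = 21431 - 8545/178 = 3806173/178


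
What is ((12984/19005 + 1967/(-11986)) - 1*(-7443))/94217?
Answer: 565196154793/7154020234270 ≈ 0.079004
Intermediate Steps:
((12984/19005 + 1967/(-11986)) - 1*(-7443))/94217 = ((12984*(1/19005) + 1967*(-1/11986)) + 7443)*(1/94217) = ((4328/6335 - 1967/11986) + 7443)*(1/94217) = (39414463/75931310 + 7443)*(1/94217) = (565196154793/75931310)*(1/94217) = 565196154793/7154020234270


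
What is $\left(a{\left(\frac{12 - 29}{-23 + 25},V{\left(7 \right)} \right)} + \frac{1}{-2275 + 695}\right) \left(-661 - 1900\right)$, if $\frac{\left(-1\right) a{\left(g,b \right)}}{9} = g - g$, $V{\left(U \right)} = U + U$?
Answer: $\frac{2561}{1580} \approx 1.6209$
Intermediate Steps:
$V{\left(U \right)} = 2 U$
$a{\left(g,b \right)} = 0$ ($a{\left(g,b \right)} = - 9 \left(g - g\right) = \left(-9\right) 0 = 0$)
$\left(a{\left(\frac{12 - 29}{-23 + 25},V{\left(7 \right)} \right)} + \frac{1}{-2275 + 695}\right) \left(-661 - 1900\right) = \left(0 + \frac{1}{-2275 + 695}\right) \left(-661 - 1900\right) = \left(0 + \frac{1}{-1580}\right) \left(-2561\right) = \left(0 - \frac{1}{1580}\right) \left(-2561\right) = \left(- \frac{1}{1580}\right) \left(-2561\right) = \frac{2561}{1580}$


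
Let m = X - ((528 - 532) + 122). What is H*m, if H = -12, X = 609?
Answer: -5892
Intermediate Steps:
m = 491 (m = 609 - ((528 - 532) + 122) = 609 - (-4 + 122) = 609 - 1*118 = 609 - 118 = 491)
H*m = -12*491 = -5892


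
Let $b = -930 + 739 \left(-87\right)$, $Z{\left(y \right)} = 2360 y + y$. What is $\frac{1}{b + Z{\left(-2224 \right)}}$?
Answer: $- \frac{1}{5316087} \approx -1.8811 \cdot 10^{-7}$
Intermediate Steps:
$Z{\left(y \right)} = 2361 y$
$b = -65223$ ($b = -930 - 64293 = -65223$)
$\frac{1}{b + Z{\left(-2224 \right)}} = \frac{1}{-65223 + 2361 \left(-2224\right)} = \frac{1}{-65223 - 5250864} = \frac{1}{-5316087} = - \frac{1}{5316087}$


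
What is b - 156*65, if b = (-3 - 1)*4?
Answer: -10156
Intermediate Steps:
b = -16 (b = -4*4 = -16)
b - 156*65 = -16 - 156*65 = -16 - 10140 = -10156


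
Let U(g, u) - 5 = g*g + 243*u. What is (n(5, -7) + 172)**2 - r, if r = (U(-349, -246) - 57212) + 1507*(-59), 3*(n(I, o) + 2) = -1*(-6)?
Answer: 113681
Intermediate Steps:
U(g, u) = 5 + g**2 + 243*u (U(g, u) = 5 + (g*g + 243*u) = 5 + (g**2 + 243*u) = 5 + g**2 + 243*u)
n(I, o) = 0 (n(I, o) = -2 + (-1*(-6))/3 = -2 + (1/3)*6 = -2 + 2 = 0)
r = -84097 (r = ((5 + (-349)**2 + 243*(-246)) - 57212) + 1507*(-59) = ((5 + 121801 - 59778) - 57212) - 88913 = (62028 - 57212) - 88913 = 4816 - 88913 = -84097)
(n(5, -7) + 172)**2 - r = (0 + 172)**2 - 1*(-84097) = 172**2 + 84097 = 29584 + 84097 = 113681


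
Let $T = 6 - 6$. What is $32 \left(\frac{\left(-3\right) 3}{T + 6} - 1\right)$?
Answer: $-80$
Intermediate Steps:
$T = 0$ ($T = 6 - 6 = 0$)
$32 \left(\frac{\left(-3\right) 3}{T + 6} - 1\right) = 32 \left(\frac{\left(-3\right) 3}{0 + 6} - 1\right) = 32 \left(- \frac{9}{6} - 1\right) = 32 \left(\left(-9\right) \frac{1}{6} - 1\right) = 32 \left(- \frac{3}{2} - 1\right) = 32 \left(- \frac{5}{2}\right) = -80$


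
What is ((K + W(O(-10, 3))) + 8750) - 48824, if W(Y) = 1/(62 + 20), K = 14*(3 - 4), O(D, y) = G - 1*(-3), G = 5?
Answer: -3287215/82 ≈ -40088.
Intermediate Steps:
O(D, y) = 8 (O(D, y) = 5 - 1*(-3) = 5 + 3 = 8)
K = -14 (K = 14*(-1) = -14)
W(Y) = 1/82
((K + W(O(-10, 3))) + 8750) - 48824 = ((-14 + 1/82) + 8750) - 48824 = (-1147/82 + 8750) - 48824 = 716353/82 - 48824 = -3287215/82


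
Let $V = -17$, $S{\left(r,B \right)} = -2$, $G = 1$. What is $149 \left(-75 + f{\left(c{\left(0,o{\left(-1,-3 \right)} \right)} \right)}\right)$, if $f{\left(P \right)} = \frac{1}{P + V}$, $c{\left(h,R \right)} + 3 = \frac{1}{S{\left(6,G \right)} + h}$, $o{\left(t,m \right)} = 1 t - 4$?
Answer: $- \frac{458473}{41} \approx -11182.0$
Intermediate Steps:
$o{\left(t,m \right)} = -4 + t$ ($o{\left(t,m \right)} = t - 4 = -4 + t$)
$c{\left(h,R \right)} = -3 + \frac{1}{-2 + h}$
$f{\left(P \right)} = \frac{1}{-17 + P}$ ($f{\left(P \right)} = \frac{1}{P - 17} = \frac{1}{-17 + P}$)
$149 \left(-75 + f{\left(c{\left(0,o{\left(-1,-3 \right)} \right)} \right)}\right) = 149 \left(-75 + \frac{1}{-17 + \frac{7 - 0}{-2 + 0}}\right) = 149 \left(-75 + \frac{1}{-17 + \frac{7 + 0}{-2}}\right) = 149 \left(-75 + \frac{1}{-17 - \frac{7}{2}}\right) = 149 \left(-75 + \frac{1}{- \frac{41}{2}}\right) = 149 \left(-75 - \frac{2}{41}\right) = 149 \left(- \frac{3077}{41}\right) = - \frac{458473}{41}$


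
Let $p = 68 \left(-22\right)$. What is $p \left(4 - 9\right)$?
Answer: $7480$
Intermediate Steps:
$p = -1496$
$p \left(4 - 9\right) = - 1496 \left(4 - 9\right) = \left(-1496\right) \left(-5\right) = 7480$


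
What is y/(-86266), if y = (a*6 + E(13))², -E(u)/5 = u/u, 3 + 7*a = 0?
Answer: -2809/4227034 ≈ -0.00066453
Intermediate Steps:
a = -3/7 (a = -3/7 + (⅐)*0 = -3/7 + 0 = -3/7 ≈ -0.42857)
E(u) = -5 (E(u) = -5*u/u = -5*1 = -5)
y = 2809/49 (y = (-3/7*6 - 5)² = (-18/7 - 5)² = (-53/7)² = 2809/49 ≈ 57.327)
y/(-86266) = (2809/49)/(-86266) = (2809/49)*(-1/86266) = -2809/4227034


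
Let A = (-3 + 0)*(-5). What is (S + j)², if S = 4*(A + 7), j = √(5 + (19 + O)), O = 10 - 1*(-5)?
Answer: (88 + √39)² ≈ 8882.1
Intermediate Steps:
O = 15 (O = 10 + 5 = 15)
A = 15 (A = -3*(-5) = 15)
j = √39 (j = √(5 + (19 + 15)) = √(5 + 34) = √39 ≈ 6.2450)
S = 88 (S = 4*(15 + 7) = 4*22 = 88)
(S + j)² = (88 + √39)²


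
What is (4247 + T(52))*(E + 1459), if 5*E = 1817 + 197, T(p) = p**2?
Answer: 64706859/5 ≈ 1.2941e+7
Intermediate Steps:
E = 2014/5 (E = (1817 + 197)/5 = (1/5)*2014 = 2014/5 ≈ 402.80)
(4247 + T(52))*(E + 1459) = (4247 + 52**2)*(2014/5 + 1459) = (4247 + 2704)*(9309/5) = 6951*(9309/5) = 64706859/5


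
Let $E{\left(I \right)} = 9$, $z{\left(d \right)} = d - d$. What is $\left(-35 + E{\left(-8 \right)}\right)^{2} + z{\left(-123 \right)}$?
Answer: $676$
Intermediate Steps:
$z{\left(d \right)} = 0$
$\left(-35 + E{\left(-8 \right)}\right)^{2} + z{\left(-123 \right)} = \left(-35 + 9\right)^{2} + 0 = \left(-26\right)^{2} + 0 = 676 + 0 = 676$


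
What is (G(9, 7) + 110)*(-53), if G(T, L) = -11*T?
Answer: -583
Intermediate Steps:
(G(9, 7) + 110)*(-53) = (-11*9 + 110)*(-53) = (-99 + 110)*(-53) = 11*(-53) = -583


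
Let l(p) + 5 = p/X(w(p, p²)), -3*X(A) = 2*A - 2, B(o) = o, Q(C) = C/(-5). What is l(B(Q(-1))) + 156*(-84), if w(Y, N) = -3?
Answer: -524357/40 ≈ -13109.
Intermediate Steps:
Q(C) = -C/5 (Q(C) = C*(-⅕) = -C/5)
X(A) = ⅔ - 2*A/3 (X(A) = -(2*A - 2)/3 = -(-2 + 2*A)/3 = ⅔ - 2*A/3)
l(p) = -5 + 3*p/8 (l(p) = -5 + p/(⅔ - ⅔*(-3)) = -5 + p/(⅔ + 2) = -5 + p/(8/3) = -5 + p*(3/8) = -5 + 3*p/8)
l(B(Q(-1))) + 156*(-84) = (-5 + 3*(-⅕*(-1))/8) + 156*(-84) = (-5 + (3/8)*(⅕)) - 13104 = (-5 + 3/40) - 13104 = -197/40 - 13104 = -524357/40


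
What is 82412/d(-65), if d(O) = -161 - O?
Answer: -20603/24 ≈ -858.46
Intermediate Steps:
82412/d(-65) = 82412/(-161 - 1*(-65)) = 82412/(-161 + 65) = 82412/(-96) = 82412*(-1/96) = -20603/24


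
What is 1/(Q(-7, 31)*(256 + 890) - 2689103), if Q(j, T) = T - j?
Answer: -1/2645555 ≈ -3.7799e-7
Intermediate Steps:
1/(Q(-7, 31)*(256 + 890) - 2689103) = 1/((31 - 1*(-7))*(256 + 890) - 2689103) = 1/((31 + 7)*1146 - 2689103) = 1/(38*1146 - 2689103) = 1/(43548 - 2689103) = 1/(-2645555) = -1/2645555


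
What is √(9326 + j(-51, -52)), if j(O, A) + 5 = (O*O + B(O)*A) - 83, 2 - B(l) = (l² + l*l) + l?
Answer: √279587 ≈ 528.76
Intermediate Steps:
B(l) = 2 - l - 2*l² (B(l) = 2 - ((l² + l*l) + l) = 2 - ((l² + l²) + l) = 2 - (2*l² + l) = 2 - (l + 2*l²) = 2 + (-l - 2*l²) = 2 - l - 2*l²)
j(O, A) = -88 + O² + A*(2 - O - 2*O²) (j(O, A) = -5 + ((O*O + (2 - O - 2*O²)*A) - 83) = -5 + ((O² + A*(2 - O - 2*O²)) - 83) = -5 + (-83 + O² + A*(2 - O - 2*O²)) = -88 + O² + A*(2 - O - 2*O²))
√(9326 + j(-51, -52)) = √(9326 + (-88 + (-51)² - 1*(-52)*(-2 - 51 + 2*(-51)²))) = √(9326 + (-88 + 2601 - 1*(-52)*(-2 - 51 + 2*2601))) = √(9326 + (-88 + 2601 - 1*(-52)*(-2 - 51 + 5202))) = √(9326 + (-88 + 2601 - 1*(-52)*5149)) = √(9326 + (-88 + 2601 + 267748)) = √(9326 + 270261) = √279587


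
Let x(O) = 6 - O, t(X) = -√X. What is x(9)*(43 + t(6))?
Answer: -129 + 3*√6 ≈ -121.65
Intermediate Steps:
x(9)*(43 + t(6)) = (6 - 1*9)*(43 - √6) = (6 - 9)*(43 - √6) = -3*(43 - √6) = -129 + 3*√6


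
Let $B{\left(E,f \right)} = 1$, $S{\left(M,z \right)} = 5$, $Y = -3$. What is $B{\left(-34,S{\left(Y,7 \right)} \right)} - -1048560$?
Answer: $1048561$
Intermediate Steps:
$B{\left(-34,S{\left(Y,7 \right)} \right)} - -1048560 = 1 - -1048560 = 1 + 1048560 = 1048561$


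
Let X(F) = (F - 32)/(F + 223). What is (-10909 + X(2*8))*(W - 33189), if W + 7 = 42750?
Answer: -24909828918/239 ≈ -1.0423e+8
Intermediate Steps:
W = 42743 (W = -7 + 42750 = 42743)
X(F) = (-32 + F)/(223 + F)
(-10909 + X(2*8))*(W - 33189) = (-10909 + (-32 + 2*8)/(223 + 2*8))*(42743 - 33189) = (-10909 + (-32 + 16)/(223 + 16))*9554 = (-10909 - 16/239)*9554 = -2607267/239*9554 = -24909828918/239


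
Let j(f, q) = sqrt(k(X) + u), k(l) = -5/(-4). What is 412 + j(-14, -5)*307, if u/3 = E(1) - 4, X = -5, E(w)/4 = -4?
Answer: 412 + 307*I*sqrt(235)/2 ≈ 412.0 + 2353.1*I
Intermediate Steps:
E(w) = -16 (E(w) = 4*(-4) = -16)
k(l) = 5/4 (k(l) = -5*(-1/4) = 5/4)
u = -60 (u = 3*(-16 - 4) = 3*(-20) = -60)
j(f, q) = I*sqrt(235)/2 (j(f, q) = sqrt(5/4 - 60) = sqrt(-235/4) = I*sqrt(235)/2)
412 + j(-14, -5)*307 = 412 + (I*sqrt(235)/2)*307 = 412 + 307*I*sqrt(235)/2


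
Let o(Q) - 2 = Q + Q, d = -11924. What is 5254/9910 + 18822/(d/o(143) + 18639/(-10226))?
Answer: -34291668374021/78848206435 ≈ -434.91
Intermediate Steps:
o(Q) = 2 + 2*Q (o(Q) = 2 + (Q + Q) = 2 + 2*Q)
5254/9910 + 18822/(d/o(143) + 18639/(-10226)) = 5254/9910 + 18822/(-11924/(2 + 2*143) + 18639/(-10226)) = 5254*(1/9910) + 18822/(-11924/(2 + 286) + 18639*(-1/10226)) = 2627/4955 + 18822/(-11924/288 - 18639/10226) = 2627/4955 + 18822/(-11924*1/288 - 18639/10226) = 2627/4955 + 18822/(-2981/72 - 18639/10226) = 2627/4955 + 18822/(-15912857/368136) = 2627/4955 + 18822*(-368136/15912857) = 2627/4955 - 6929055792/15912857 = -34291668374021/78848206435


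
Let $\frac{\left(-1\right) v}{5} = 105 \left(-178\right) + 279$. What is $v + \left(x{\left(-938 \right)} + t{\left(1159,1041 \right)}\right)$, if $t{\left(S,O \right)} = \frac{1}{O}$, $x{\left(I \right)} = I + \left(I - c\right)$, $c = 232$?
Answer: $\frac{93634828}{1041} \approx 89947.0$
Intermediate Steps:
$x{\left(I \right)} = -232 + 2 I$ ($x{\left(I \right)} = I + \left(I - 232\right) = I + \left(-232 + I\right) = -232 + 2 I$)
$v = 92055$ ($v = - 5 \left(105 \left(-178\right) + 279\right) = - 5 \left(-18690 + 279\right) = \left(-5\right) \left(-18411\right) = 92055$)
$v + \left(x{\left(-938 \right)} + t{\left(1159,1041 \right)}\right) = 92055 + \left(\left(-232 + 2 \left(-938\right)\right) + \frac{1}{1041}\right) = 92055 + \left(\left(-232 - 1876\right) + \frac{1}{1041}\right) = 92055 + \left(-2108 + \frac{1}{1041}\right) = 92055 - \frac{2194427}{1041} = \frac{93634828}{1041}$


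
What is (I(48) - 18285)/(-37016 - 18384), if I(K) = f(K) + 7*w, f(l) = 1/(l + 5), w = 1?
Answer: 968733/2936200 ≈ 0.32993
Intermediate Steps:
f(l) = 1/(5 + l)
I(K) = 7 + 1/(5 + K) (I(K) = 1/(5 + K) + 7*1 = 1/(5 + K) + 7 = 7 + 1/(5 + K))
(I(48) - 18285)/(-37016 - 18384) = ((36 + 7*48)/(5 + 48) - 18285)/(-37016 - 18384) = ((36 + 336)/53 - 18285)/(-55400) = ((1/53)*372 - 18285)*(-1/55400) = (372/53 - 18285)*(-1/55400) = -968733/53*(-1/55400) = 968733/2936200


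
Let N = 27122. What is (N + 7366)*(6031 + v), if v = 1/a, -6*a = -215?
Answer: 44719589448/215 ≈ 2.0800e+8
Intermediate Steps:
a = 215/6 (a = -⅙*(-215) = 215/6 ≈ 35.833)
v = 6/215 (v = 1/(215/6) = 6/215 ≈ 0.027907)
(N + 7366)*(6031 + v) = (27122 + 7366)*(6031 + 6/215) = 34488*(1296671/215) = 44719589448/215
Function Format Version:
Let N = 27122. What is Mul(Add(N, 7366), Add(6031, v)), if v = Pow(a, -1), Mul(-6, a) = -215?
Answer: Rational(44719589448, 215) ≈ 2.0800e+8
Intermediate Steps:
a = Rational(215, 6) (a = Mul(Rational(-1, 6), -215) = Rational(215, 6) ≈ 35.833)
v = Rational(6, 215) (v = Pow(Rational(215, 6), -1) = Rational(6, 215) ≈ 0.027907)
Mul(Add(N, 7366), Add(6031, v)) = Mul(Add(27122, 7366), Add(6031, Rational(6, 215))) = Mul(34488, Rational(1296671, 215)) = Rational(44719589448, 215)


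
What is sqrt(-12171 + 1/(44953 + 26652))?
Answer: I*sqrt(62404076428670)/71605 ≈ 110.32*I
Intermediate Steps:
sqrt(-12171 + 1/(44953 + 26652)) = sqrt(-12171 + 1/71605) = sqrt(-871504454/71605) = I*sqrt(62404076428670)/71605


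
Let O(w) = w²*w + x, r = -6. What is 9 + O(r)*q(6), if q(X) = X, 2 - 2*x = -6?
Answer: -1263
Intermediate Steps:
x = 4 (x = 1 - ½*(-6) = 1 + 3 = 4)
O(w) = 4 + w³ (O(w) = w²*w + 4 = w³ + 4 = 4 + w³)
9 + O(r)*q(6) = 9 + (4 + (-6)³)*6 = 9 + (4 - 216)*6 = 9 - 212*6 = 9 - 1272 = -1263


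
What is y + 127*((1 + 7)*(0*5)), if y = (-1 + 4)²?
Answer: 9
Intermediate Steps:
y = 9 (y = 3² = 9)
y + 127*((1 + 7)*(0*5)) = 9 + 127*((1 + 7)*(0*5)) = 9 + 127*(8*0) = 9 + 127*0 = 9 + 0 = 9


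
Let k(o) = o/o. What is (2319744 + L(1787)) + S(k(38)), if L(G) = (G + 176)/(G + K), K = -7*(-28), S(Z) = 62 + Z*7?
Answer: 4600191142/1983 ≈ 2.3198e+6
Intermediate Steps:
k(o) = 1
S(Z) = 62 + 7*Z
K = 196
L(G) = (176 + G)/(196 + G) (L(G) = (G + 176)/(G + 196) = (176 + G)/(196 + G))
(2319744 + L(1787)) + S(k(38)) = (2319744 + (176 + 1787)/(196 + 1787)) + (62 + 7*1) = (2319744 + 1963/1983) + (62 + 7) = (2319744 + (1/1983)*1963) + 69 = (2319744 + 1963/1983) + 69 = 4600054315/1983 + 69 = 4600191142/1983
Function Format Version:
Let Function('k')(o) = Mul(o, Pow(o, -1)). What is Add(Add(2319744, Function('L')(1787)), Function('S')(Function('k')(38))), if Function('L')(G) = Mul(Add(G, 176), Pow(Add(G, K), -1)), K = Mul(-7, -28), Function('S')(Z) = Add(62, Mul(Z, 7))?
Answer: Rational(4600191142, 1983) ≈ 2.3198e+6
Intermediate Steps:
Function('k')(o) = 1
Function('S')(Z) = Add(62, Mul(7, Z))
K = 196
Function('L')(G) = Mul(Pow(Add(196, G), -1), Add(176, G)) (Function('L')(G) = Mul(Add(G, 176), Pow(Add(G, 196), -1)) = Mul(Add(176, G), Pow(Add(196, G), -1)) = Mul(Pow(Add(196, G), -1), Add(176, G)))
Add(Add(2319744, Function('L')(1787)), Function('S')(Function('k')(38))) = Add(Add(2319744, Mul(Pow(Add(196, 1787), -1), Add(176, 1787))), Add(62, Mul(7, 1))) = Add(Add(2319744, Mul(Pow(1983, -1), 1963)), Add(62, 7)) = Add(Add(2319744, Mul(Rational(1, 1983), 1963)), 69) = Add(Add(2319744, Rational(1963, 1983)), 69) = Add(Rational(4600054315, 1983), 69) = Rational(4600191142, 1983)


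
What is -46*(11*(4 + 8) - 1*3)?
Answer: -5934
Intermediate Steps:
-46*(11*(4 + 8) - 1*3) = -46*(11*12 - 3) = -46*(132 - 3) = -46*129 = -5934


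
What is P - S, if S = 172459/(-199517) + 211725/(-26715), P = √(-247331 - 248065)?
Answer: 3123331934/355339777 + 18*I*√1529 ≈ 8.7897 + 703.84*I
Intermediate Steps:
P = 18*I*√1529 (P = √(-495396) = 18*I*√1529 ≈ 703.84*I)
S = -3123331934/355339777 (S = 172459*(-1/199517) + 211725*(-1/26715) = -172459/199517 - 14115/1781 = -3123331934/355339777 ≈ -8.7897)
P - S = 18*I*√1529 - 1*(-3123331934/355339777) = 18*I*√1529 + 3123331934/355339777 = 3123331934/355339777 + 18*I*√1529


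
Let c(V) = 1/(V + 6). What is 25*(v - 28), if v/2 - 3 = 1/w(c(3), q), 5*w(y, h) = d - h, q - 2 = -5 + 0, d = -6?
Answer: -1900/3 ≈ -633.33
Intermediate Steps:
c(V) = 1/(6 + V)
q = -3 (q = 2 + (-5 + 0) = 2 - 5 = -3)
w(y, h) = -6/5 - h/5 (w(y, h) = (-6 - h)/5 = -6/5 - h/5)
v = 8/3 (v = 6 + 2/(-6/5 - ⅕*(-3)) = 6 + 2/(-6/5 + ⅗) = 6 + 2/(-⅗) = 6 + 2*(-5/3) = 6 - 10/3 = 8/3 ≈ 2.6667)
25*(v - 28) = 25*(8/3 - 28) = 25*(-76/3) = -1900/3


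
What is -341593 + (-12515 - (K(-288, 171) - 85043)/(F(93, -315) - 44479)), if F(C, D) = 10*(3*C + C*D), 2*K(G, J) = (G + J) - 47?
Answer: -118498432137/334639 ≈ -3.5411e+5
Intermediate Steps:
K(G, J) = -47/2 + G/2 + J/2 (K(G, J) = ((G + J) - 47)/2 = (-47 + G + J)/2 = -47/2 + G/2 + J/2)
F(C, D) = 30*C + 10*C*D
-341593 + (-12515 - (K(-288, 171) - 85043)/(F(93, -315) - 44479)) = -341593 + (-12515 - ((-47/2 + (½)*(-288) + (½)*171) - 85043)/(10*93*(3 - 315) - 44479)) = -341593 + (-12515 - ((-47/2 - 144 + 171/2) - 85043)/(10*93*(-312) - 44479)) = -341593 + (-12515 - (-82 - 85043)/(-290160 - 44479)) = -341593 + (-12515 - (-85125)/(-334639)) = -341593 + (-12515 - (-85125)*(-1)/334639) = -341593 + (-12515 - 1*85125/334639) = -341593 + (-12515 - 85125/334639) = -341593 - 4188092210/334639 = -118498432137/334639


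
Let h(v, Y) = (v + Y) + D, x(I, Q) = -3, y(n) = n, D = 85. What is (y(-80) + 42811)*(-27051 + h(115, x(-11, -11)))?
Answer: -1147498274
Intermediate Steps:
h(v, Y) = 85 + Y + v (h(v, Y) = (v + Y) + 85 = (Y + v) + 85 = 85 + Y + v)
(y(-80) + 42811)*(-27051 + h(115, x(-11, -11))) = (-80 + 42811)*(-27051 + (85 - 3 + 115)) = 42731*(-27051 + 197) = 42731*(-26854) = -1147498274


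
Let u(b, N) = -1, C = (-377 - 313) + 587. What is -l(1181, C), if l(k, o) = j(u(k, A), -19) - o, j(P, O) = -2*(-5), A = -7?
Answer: -113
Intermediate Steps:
C = -103 (C = -690 + 587 = -103)
j(P, O) = 10
l(k, o) = 10 - o
-l(1181, C) = -(10 - 1*(-103)) = -(10 + 103) = -1*113 = -113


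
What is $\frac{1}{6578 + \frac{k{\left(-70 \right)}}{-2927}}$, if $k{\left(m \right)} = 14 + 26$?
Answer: $\frac{2927}{19253766} \approx 0.00015202$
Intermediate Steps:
$k{\left(m \right)} = 40$
$\frac{1}{6578 + \frac{k{\left(-70 \right)}}{-2927}} = \frac{1}{6578 + \frac{40}{-2927}} = \frac{1}{6578 + 40 \left(- \frac{1}{2927}\right)} = \frac{1}{6578 - \frac{40}{2927}} = \frac{1}{\frac{19253766}{2927}} = \frac{2927}{19253766}$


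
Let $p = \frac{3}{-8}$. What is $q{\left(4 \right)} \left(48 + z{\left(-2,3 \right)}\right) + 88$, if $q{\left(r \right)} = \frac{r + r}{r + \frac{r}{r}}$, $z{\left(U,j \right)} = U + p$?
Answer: $161$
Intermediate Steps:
$p = - \frac{3}{8}$ ($p = 3 \left(- \frac{1}{8}\right) = - \frac{3}{8} \approx -0.375$)
$z{\left(U,j \right)} = - \frac{3}{8} + U$ ($z{\left(U,j \right)} = U - \frac{3}{8} = - \frac{3}{8} + U$)
$q{\left(r \right)} = \frac{2 r}{1 + r}$ ($q{\left(r \right)} = \frac{2 r}{r + 1} = \frac{2 r}{1 + r}$)
$q{\left(4 \right)} \left(48 + z{\left(-2,3 \right)}\right) + 88 = 2 \cdot 4 \frac{1}{1 + 4} \left(48 - \frac{19}{8}\right) + 88 = 2 \cdot 4 \cdot \frac{1}{5} \left(48 - \frac{19}{8}\right) + 88 = 2 \cdot 4 \cdot \frac{1}{5} \cdot \frac{365}{8} + 88 = \frac{8}{5} \cdot \frac{365}{8} + 88 = 73 + 88 = 161$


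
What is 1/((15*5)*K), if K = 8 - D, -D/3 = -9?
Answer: -1/1425 ≈ -0.00070175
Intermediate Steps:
D = 27 (D = -3*(-9) = 27)
K = -19 (K = 8 - 1*27 = 8 - 27 = -19)
1/((15*5)*K) = 1/((15*5)*(-19)) = 1/(75*(-19)) = 1/(-1425) = -1/1425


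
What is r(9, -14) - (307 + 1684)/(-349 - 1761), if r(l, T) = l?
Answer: 20981/2110 ≈ 9.9436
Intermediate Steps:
r(9, -14) - (307 + 1684)/(-349 - 1761) = 9 - (307 + 1684)/(-349 - 1761) = 9 - 1991/(-2110) = 9 - 1991*(-1)/2110 = 9 - 1*(-1991/2110) = 9 + 1991/2110 = 20981/2110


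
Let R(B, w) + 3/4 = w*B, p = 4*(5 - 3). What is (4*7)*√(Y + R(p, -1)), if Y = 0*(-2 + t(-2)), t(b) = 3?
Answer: 14*I*√35 ≈ 82.825*I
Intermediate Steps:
p = 8 (p = 4*2 = 8)
Y = 0 (Y = 0*(-2 + 3) = 0*1 = 0)
R(B, w) = -¾ + B*w (R(B, w) = -¾ + w*B = -¾ + B*w)
(4*7)*√(Y + R(p, -1)) = (4*7)*√(0 + (-¾ + 8*(-1))) = 28*√(0 + (-¾ - 8)) = 28*√(0 - 35/4) = 28*√(-35/4) = 28*(I*√35/2) = 14*I*√35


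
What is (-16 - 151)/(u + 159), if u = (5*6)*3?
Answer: -167/249 ≈ -0.67068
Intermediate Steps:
u = 90 (u = 30*3 = 90)
(-16 - 151)/(u + 159) = (-16 - 151)/(90 + 159) = -167/249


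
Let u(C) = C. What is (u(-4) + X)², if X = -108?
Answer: 12544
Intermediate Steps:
(u(-4) + X)² = (-4 - 108)² = (-112)² = 12544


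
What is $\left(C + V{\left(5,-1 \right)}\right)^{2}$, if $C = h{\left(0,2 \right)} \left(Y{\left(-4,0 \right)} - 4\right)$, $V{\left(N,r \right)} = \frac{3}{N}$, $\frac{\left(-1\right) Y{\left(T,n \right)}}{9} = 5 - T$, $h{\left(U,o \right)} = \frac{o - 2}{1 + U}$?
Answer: $\frac{9}{25} \approx 0.36$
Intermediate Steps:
$h{\left(U,o \right)} = \frac{-2 + o}{1 + U}$
$Y{\left(T,n \right)} = -45 + 9 T$ ($Y{\left(T,n \right)} = - 9 \left(5 - T\right) = -45 + 9 T$)
$C = 0$ ($C = \frac{-2 + 2}{1 + 0} \left(\left(-45 + 9 \left(-4\right)\right) - 4\right) = 1^{-1} \cdot 0 \left(\left(-45 - 36\right) - 4\right) = 1 \cdot 0 \left(-81 - 4\right) = 0 \left(-85\right) = 0$)
$\left(C + V{\left(5,-1 \right)}\right)^{2} = \left(0 + \frac{3}{5}\right)^{2} = \left(\frac{3}{5}\right)^{2} = \frac{9}{25}$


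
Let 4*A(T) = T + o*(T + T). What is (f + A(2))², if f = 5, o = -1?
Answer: 81/4 ≈ 20.250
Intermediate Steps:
A(T) = -T/4 (A(T) = (T - (T + T))/4 = (T - 2*T)/4 = (-T)/4 = -T/4)
(f + A(2))² = (5 - ¼*2)² = (5 - ½)² = (9/2)² = 81/4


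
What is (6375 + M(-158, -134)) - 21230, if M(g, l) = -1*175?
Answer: -15030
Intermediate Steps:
M(g, l) = -175
(6375 + M(-158, -134)) - 21230 = (6375 - 175) - 21230 = 6200 - 21230 = -15030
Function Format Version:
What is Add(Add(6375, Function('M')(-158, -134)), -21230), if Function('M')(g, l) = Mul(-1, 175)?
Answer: -15030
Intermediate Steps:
Function('M')(g, l) = -175
Add(Add(6375, Function('M')(-158, -134)), -21230) = Add(Add(6375, -175), -21230) = Add(6200, -21230) = -15030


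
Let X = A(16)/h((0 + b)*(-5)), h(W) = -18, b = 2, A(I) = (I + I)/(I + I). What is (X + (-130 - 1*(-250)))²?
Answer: 4661281/324 ≈ 14387.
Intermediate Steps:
A(I) = 1 (A(I) = (2*I)/((2*I)) = (2*I)*(1/(2*I)) = 1)
X = -1/18 (X = 1/(-18) = 1*(-1/18) = -1/18 ≈ -0.055556)
(X + (-130 - 1*(-250)))² = (-1/18 + (-130 - 1*(-250)))² = (-1/18 + (-130 + 250))² = (-1/18 + 120)² = (2159/18)² = 4661281/324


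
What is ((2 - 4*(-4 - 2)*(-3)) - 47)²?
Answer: 13689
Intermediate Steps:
((2 - 4*(-4 - 2)*(-3)) - 47)² = ((2 - 4*(-6)*(-3)) - 47)² = ((2 + 24*(-3)) - 47)² = ((2 - 72) - 47)² = (-70 - 47)² = (-117)² = 13689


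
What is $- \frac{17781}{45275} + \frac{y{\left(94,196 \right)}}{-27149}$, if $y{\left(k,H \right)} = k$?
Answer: $- \frac{486992219}{1229170975} \approx -0.3962$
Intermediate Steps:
$- \frac{17781}{45275} + \frac{y{\left(94,196 \right)}}{-27149} = - \frac{17781}{45275} + \frac{94}{-27149} = \left(-17781\right) \frac{1}{45275} + 94 \left(- \frac{1}{27149}\right) = - \frac{17781}{45275} - \frac{94}{27149} = - \frac{486992219}{1229170975}$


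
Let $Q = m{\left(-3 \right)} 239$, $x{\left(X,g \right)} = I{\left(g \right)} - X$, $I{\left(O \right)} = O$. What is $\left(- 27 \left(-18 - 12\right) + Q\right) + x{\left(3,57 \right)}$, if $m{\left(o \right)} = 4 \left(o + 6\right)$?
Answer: $3732$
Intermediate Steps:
$x{\left(X,g \right)} = g - X$
$m{\left(o \right)} = 24 + 4 o$ ($m{\left(o \right)} = 4 \left(6 + o\right) = 24 + 4 o$)
$Q = 2868$ ($Q = \left(24 + 4 \left(-3\right)\right) 239 = \left(24 - 12\right) 239 = 12 \cdot 239 = 2868$)
$\left(- 27 \left(-18 - 12\right) + Q\right) + x{\left(3,57 \right)} = \left(- 27 \left(-18 - 12\right) + 2868\right) + \left(57 - 3\right) = \left(\left(-27\right) \left(-30\right) + 2868\right) + \left(57 - 3\right) = \left(810 + 2868\right) + 54 = 3678 + 54 = 3732$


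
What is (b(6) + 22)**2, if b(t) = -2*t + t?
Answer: 256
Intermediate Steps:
b(t) = -t
(b(6) + 22)**2 = (-1*6 + 22)**2 = (-6 + 22)**2 = 16**2 = 256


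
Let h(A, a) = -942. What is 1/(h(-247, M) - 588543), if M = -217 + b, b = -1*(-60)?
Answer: -1/589485 ≈ -1.6964e-6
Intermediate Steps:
b = 60
M = -157 (M = -217 + 60 = -157)
1/(h(-247, M) - 588543) = 1/(-942 - 588543) = 1/(-589485) = -1/589485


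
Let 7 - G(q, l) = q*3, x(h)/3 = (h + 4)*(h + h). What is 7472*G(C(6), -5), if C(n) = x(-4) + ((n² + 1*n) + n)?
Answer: -1023664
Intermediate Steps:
x(h) = 6*h*(4 + h) (x(h) = 3*((h + 4)*(h + h)) = 3*((4 + h)*(2*h)) = 3*(2*h*(4 + h)) = 6*h*(4 + h))
C(n) = n² + 2*n (C(n) = 6*(-4)*(4 - 4) + ((n² + 1*n) + n) = 6*(-4)*0 + ((n² + n) + n) = 0 + ((n + n²) + n) = 0 + (n² + 2*n) = n² + 2*n)
G(q, l) = 7 - 3*q (G(q, l) = 7 - q*3 = 7 - 3*q)
7472*G(C(6), -5) = 7472*(7 - 18*(2 + 6)) = 7472*(7 - 18*8) = 7472*(7 - 3*48) = 7472*(7 - 144) = 7472*(-137) = -1023664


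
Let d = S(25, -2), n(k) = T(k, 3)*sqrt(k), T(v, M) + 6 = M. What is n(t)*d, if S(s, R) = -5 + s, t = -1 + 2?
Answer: -60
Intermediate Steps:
T(v, M) = -6 + M
t = 1
n(k) = -3*sqrt(k) (n(k) = (-6 + 3)*sqrt(k) = -3*sqrt(k))
d = 20 (d = -5 + 25 = 20)
n(t)*d = -3*sqrt(1)*20 = -3*1*20 = -3*20 = -60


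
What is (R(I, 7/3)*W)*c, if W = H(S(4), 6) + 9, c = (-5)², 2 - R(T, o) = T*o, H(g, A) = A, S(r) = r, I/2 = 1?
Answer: -1000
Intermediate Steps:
I = 2 (I = 2*1 = 2)
R(T, o) = 2 - T*o
c = 25
W = 15 (W = 6 + 9 = 15)
(R(I, 7/3)*W)*c = ((2 - 1*2*7/3)*15)*25 = ((2 - 14/3)*15)*25 = -8/3*15*25 = -40*25 = -1000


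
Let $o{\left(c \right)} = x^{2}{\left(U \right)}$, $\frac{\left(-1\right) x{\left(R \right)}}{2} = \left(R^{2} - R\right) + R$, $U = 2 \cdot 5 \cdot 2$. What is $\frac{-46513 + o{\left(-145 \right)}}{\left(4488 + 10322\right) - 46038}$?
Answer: $- \frac{593487}{31228} \approx -19.005$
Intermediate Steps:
$U = 20$ ($U = 10 \cdot 2 = 20$)
$x{\left(R \right)} = - 2 R^{2}$ ($x{\left(R \right)} = - 2 \left(\left(R^{2} - R\right) + R\right) = - 2 R^{2}$)
$o{\left(c \right)} = 640000$ ($o{\left(c \right)} = \left(- 2 \cdot 20^{2}\right)^{2} = \left(\left(-2\right) 400\right)^{2} = \left(-800\right)^{2} = 640000$)
$\frac{-46513 + o{\left(-145 \right)}}{\left(4488 + 10322\right) - 46038} = \frac{-46513 + 640000}{\left(4488 + 10322\right) - 46038} = \frac{593487}{14810 - 46038} = \frac{593487}{-31228} = 593487 \left(- \frac{1}{31228}\right) = - \frac{593487}{31228}$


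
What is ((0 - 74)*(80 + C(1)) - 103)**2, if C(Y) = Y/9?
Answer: 2946426961/81 ≈ 3.6376e+7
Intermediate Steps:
C(Y) = Y/9 (C(Y) = Y*(1/9) = Y/9)
((0 - 74)*(80 + C(1)) - 103)**2 = ((0 - 74)*(80 + (1/9)*1) - 103)**2 = (-74*(80 + 1/9) - 103)**2 = (-74*721/9 - 103)**2 = (-53354/9 - 103)**2 = (-54281/9)**2 = 2946426961/81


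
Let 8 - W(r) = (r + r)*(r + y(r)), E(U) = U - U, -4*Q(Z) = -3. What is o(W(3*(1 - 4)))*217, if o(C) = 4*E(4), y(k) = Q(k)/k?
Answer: 0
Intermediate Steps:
Q(Z) = ¾ (Q(Z) = -¼*(-3) = ¾)
E(U) = 0
y(k) = 3/(4*k)
W(r) = 8 - 2*r*(r + 3/(4*r)) (W(r) = 8 - (r + r)*(r + 3/(4*r)) = 8 - 2*r*(r + 3/(4*r)))
o(C) = 0 (o(C) = 4*0 = 0)
o(W(3*(1 - 4)))*217 = 0*217 = 0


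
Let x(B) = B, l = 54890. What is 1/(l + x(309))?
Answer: 1/55199 ≈ 1.8116e-5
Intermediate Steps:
1/(l + x(309)) = 1/(54890 + 309) = 1/55199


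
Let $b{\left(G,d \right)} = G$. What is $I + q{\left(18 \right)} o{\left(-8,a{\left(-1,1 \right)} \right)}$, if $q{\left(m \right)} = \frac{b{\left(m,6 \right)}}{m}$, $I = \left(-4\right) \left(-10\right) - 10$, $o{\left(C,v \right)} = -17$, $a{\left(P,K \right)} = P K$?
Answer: $13$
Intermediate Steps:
$a{\left(P,K \right)} = K P$
$I = 30$ ($I = 40 - 10 = 30$)
$q{\left(m \right)} = 1$ ($q{\left(m \right)} = \frac{m}{m} = 1$)
$I + q{\left(18 \right)} o{\left(-8,a{\left(-1,1 \right)} \right)} = 30 + 1 \left(-17\right) = 30 - 17 = 13$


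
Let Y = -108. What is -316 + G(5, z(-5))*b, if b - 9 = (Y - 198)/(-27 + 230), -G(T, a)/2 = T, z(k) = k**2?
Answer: -79358/203 ≈ -390.93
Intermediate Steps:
G(T, a) = -2*T
b = 1521/203 (b = 9 + (-108 - 198)/(-27 + 230) = 9 - 306/203 = 1521/203 ≈ 7.4926)
-316 + G(5, z(-5))*b = -316 - 2*5*(1521/203) = -316 - 10*1521/203 = -316 - 15210/203 = -79358/203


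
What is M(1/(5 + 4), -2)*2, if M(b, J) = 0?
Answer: 0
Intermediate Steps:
M(1/(5 + 4), -2)*2 = 0*2 = 0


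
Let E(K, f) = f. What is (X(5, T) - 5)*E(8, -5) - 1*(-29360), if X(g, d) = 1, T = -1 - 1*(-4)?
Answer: 29380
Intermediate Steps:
T = 3 (T = -1 + 4 = 3)
(X(5, T) - 5)*E(8, -5) - 1*(-29360) = (1 - 5)*(-5) - 1*(-29360) = -4*(-5) + 29360 = 20 + 29360 = 29380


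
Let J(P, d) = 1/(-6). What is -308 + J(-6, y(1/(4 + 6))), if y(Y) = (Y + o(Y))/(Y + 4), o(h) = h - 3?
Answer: -1849/6 ≈ -308.17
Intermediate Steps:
o(h) = -3 + h
y(Y) = (-3 + 2*Y)/(4 + Y) (y(Y) = (Y + (-3 + Y))/(Y + 4) = (-3 + 2*Y)/(4 + Y))
J(P, d) = -⅙
-308 + J(-6, y(1/(4 + 6))) = -308 - ⅙ = -1849/6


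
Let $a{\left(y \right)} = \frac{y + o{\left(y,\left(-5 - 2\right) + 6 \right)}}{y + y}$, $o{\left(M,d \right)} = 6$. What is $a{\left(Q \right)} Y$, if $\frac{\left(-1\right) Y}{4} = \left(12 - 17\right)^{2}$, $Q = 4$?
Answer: $-125$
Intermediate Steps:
$Y = -100$ ($Y = - 4 \left(12 - 17\right)^{2} = - 4 \left(-5\right)^{2} = \left(-4\right) 25 = -100$)
$a{\left(y \right)} = \frac{6 + y}{2 y}$ ($a{\left(y \right)} = \frac{y + 6}{y + y} = \frac{6 + y}{2 y}$)
$a{\left(Q \right)} Y = \frac{6 + 4}{2 \cdot 4} \left(-100\right) = \frac{1}{2} \cdot \frac{1}{4} \cdot 10 \left(-100\right) = \frac{5}{4} \left(-100\right) = -125$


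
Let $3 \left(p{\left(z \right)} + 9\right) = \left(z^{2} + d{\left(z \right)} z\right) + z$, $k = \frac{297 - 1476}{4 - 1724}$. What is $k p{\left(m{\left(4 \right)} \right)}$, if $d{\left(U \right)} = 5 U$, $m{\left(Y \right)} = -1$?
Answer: $- \frac{4323}{860} \approx -5.0267$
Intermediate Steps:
$k = \frac{1179}{1720}$ ($k = - \frac{1179}{-1720} = \left(-1179\right) \left(- \frac{1}{1720}\right) = \frac{1179}{1720} \approx 0.68546$)
$p{\left(z \right)} = -9 + 2 z^{2} + \frac{z}{3}$ ($p{\left(z \right)} = -9 + \frac{\left(z^{2} + 5 z z\right) + z}{3} = -9 + \frac{\left(z^{2} + 5 z^{2}\right) + z}{3} = -9 + \frac{6 z^{2} + z}{3} = -9 + \frac{z + 6 z^{2}}{3} = -9 + \left(2 z^{2} + \frac{z}{3}\right) = -9 + 2 z^{2} + \frac{z}{3}$)
$k p{\left(m{\left(4 \right)} \right)} = \frac{1179 \left(-9 + 2 \left(-1\right)^{2} + \frac{1}{3} \left(-1\right)\right)}{1720} = \frac{1179 \left(-9 + 2 \cdot 1 - \frac{1}{3}\right)}{1720} = \frac{1179 \left(-9 + 2 - \frac{1}{3}\right)}{1720} = \frac{1179}{1720} \left(- \frac{22}{3}\right) = - \frac{4323}{860}$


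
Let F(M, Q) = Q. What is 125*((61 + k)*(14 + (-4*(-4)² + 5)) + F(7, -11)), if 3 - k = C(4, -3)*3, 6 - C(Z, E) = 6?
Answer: -361375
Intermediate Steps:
C(Z, E) = 0 (C(Z, E) = 6 - 1*6 = 6 - 6 = 0)
k = 3 (k = 3 - 0*3 = 3 - 1*0 = 3 + 0 = 3)
125*((61 + k)*(14 + (-4*(-4)² + 5)) + F(7, -11)) = 125*((61 + 3)*(14 + (-4*(-4)² + 5)) - 11) = 125*(64*(14 + (-4*16 + 5)) - 11) = 125*(64*(14 + (-64 + 5)) - 11) = 125*(64*(14 - 59) - 11) = 125*(64*(-45) - 11) = 125*(-2880 - 11) = 125*(-2891) = -361375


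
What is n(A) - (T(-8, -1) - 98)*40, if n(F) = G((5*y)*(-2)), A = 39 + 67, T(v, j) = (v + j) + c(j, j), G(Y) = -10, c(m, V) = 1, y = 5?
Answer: 4230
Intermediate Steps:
T(v, j) = 1 + j + v (T(v, j) = (v + j) + 1 = (j + v) + 1 = 1 + j + v)
A = 106
n(F) = -10
n(A) - (T(-8, -1) - 98)*40 = -10 - ((1 - 1 - 8) - 98)*40 = -10 - (-8 - 98)*40 = -10 - (-106)*40 = -10 - 1*(-4240) = -10 + 4240 = 4230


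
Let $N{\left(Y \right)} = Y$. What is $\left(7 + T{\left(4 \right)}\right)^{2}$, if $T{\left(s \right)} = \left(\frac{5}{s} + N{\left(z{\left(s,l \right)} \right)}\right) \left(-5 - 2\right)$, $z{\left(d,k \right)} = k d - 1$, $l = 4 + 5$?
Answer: $\frac{974169}{16} \approx 60886.0$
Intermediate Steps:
$l = 9$
$z{\left(d,k \right)} = -1 + d k$ ($z{\left(d,k \right)} = d k - 1 = -1 + d k$)
$T{\left(s \right)} = 7 - 63 s - \frac{35}{s}$ ($T{\left(s \right)} = \left(\frac{5}{s} + \left(-1 + s 9\right)\right) \left(-5 - 2\right) = \left(\frac{5}{s} + \left(-1 + 9 s\right)\right) \left(-7\right) = \left(-1 + \frac{5}{s} + 9 s\right) \left(-7\right) = 7 - 63 s - \frac{35}{s}$)
$\left(7 + T{\left(4 \right)}\right)^{2} = \left(7 - \left(245 + \frac{35}{4}\right)\right)^{2} = \left(7 - \frac{1015}{4}\right)^{2} = \left(- \frac{987}{4}\right)^{2} = \frac{974169}{16}$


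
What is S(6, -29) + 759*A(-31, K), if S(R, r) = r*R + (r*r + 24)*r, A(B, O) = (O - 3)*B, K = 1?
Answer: 21799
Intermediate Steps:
A(B, O) = B*(-3 + O) (A(B, O) = (-3 + O)*B = B*(-3 + O))
S(R, r) = R*r + r*(24 + r**2) (S(R, r) = R*r + (r**2 + 24)*r = R*r + (24 + r**2)*r = R*r + r*(24 + r**2))
S(6, -29) + 759*A(-31, K) = -29*(24 + 6 + (-29)**2) + 759*(-31*(-3 + 1)) = -29*(24 + 6 + 841) + 759*(-31*(-2)) = -29*871 + 759*62 = -25259 + 47058 = 21799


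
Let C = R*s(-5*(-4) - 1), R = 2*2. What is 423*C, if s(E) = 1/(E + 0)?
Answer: 1692/19 ≈ 89.053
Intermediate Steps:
s(E) = 1/E
R = 4
C = 4/19 (C = 4/(-5*(-4) - 1) = 4/(20 - 1) = 4/19 ≈ 0.21053)
423*C = 423*(4/19) = 1692/19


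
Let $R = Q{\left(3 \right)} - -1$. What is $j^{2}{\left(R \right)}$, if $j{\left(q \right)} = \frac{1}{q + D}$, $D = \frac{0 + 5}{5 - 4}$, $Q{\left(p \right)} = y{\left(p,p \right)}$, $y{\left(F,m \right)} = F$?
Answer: $\frac{1}{81} \approx 0.012346$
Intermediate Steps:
$Q{\left(p \right)} = p$
$R = 4$ ($R = 3 - -1 = 3 + 1 = 4$)
$D = 5$ ($D = \frac{5}{1} = 5 \cdot 1 = 5$)
$j{\left(q \right)} = \frac{1}{5 + q}$ ($j{\left(q \right)} = \frac{1}{q + 5} = \frac{1}{5 + q}$)
$j^{2}{\left(R \right)} = \left(\frac{1}{5 + 4}\right)^{2} = \left(\frac{1}{9}\right)^{2} = \frac{1}{81}$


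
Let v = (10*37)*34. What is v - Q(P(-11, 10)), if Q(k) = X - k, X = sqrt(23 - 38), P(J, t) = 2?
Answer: 12582 - I*sqrt(15) ≈ 12582.0 - 3.873*I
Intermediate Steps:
v = 12580 (v = 370*34 = 12580)
X = I*sqrt(15) (X = sqrt(-15) = I*sqrt(15) ≈ 3.873*I)
Q(k) = -k + I*sqrt(15) (Q(k) = I*sqrt(15) - k = -k + I*sqrt(15))
v - Q(P(-11, 10)) = 12580 - (-1*2 + I*sqrt(15)) = 12580 - (-2 + I*sqrt(15)) = 12580 + (2 - I*sqrt(15)) = 12582 - I*sqrt(15)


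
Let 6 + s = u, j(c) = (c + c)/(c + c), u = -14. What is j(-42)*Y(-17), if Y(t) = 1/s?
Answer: -1/20 ≈ -0.050000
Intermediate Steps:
j(c) = 1 (j(c) = (2*c)/((2*c)) = (2*c)*(1/(2*c)) = 1)
s = -20 (s = -6 - 14 = -20)
Y(t) = -1/20 (Y(t) = 1/(-20) = -1/20)
j(-42)*Y(-17) = 1*(-1/20) = -1/20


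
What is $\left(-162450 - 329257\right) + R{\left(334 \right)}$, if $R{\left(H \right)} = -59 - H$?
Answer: $-492100$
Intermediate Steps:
$\left(-162450 - 329257\right) + R{\left(334 \right)} = \left(-162450 - 329257\right) - 393 = -491707 - 393 = -492100$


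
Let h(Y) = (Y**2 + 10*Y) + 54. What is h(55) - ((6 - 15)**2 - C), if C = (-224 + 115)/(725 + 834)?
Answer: 5531223/1559 ≈ 3547.9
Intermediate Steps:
h(Y) = 54 + Y**2 + 10*Y
C = -109/1559 ≈ -0.069917
h(55) - ((6 - 15)**2 - C) = (54 + 55**2 + 10*55) - ((6 - 15)**2 - 1*(-109/1559)) = (54 + 3025 + 550) - ((-9)**2 + 109/1559) = 3629 - (81 + 109/1559) = 3629 - 1*126388/1559 = 3629 - 126388/1559 = 5531223/1559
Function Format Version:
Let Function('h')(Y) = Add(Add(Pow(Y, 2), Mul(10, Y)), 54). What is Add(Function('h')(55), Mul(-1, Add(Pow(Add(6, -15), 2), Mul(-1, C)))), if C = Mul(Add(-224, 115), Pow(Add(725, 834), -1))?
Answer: Rational(5531223, 1559) ≈ 3547.9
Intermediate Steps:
Function('h')(Y) = Add(54, Pow(Y, 2), Mul(10, Y))
C = Rational(-109, 1559) (C = Mul(-109, Pow(1559, -1)) = Mul(-109, Rational(1, 1559)) = Rational(-109, 1559) ≈ -0.069917)
Add(Function('h')(55), Mul(-1, Add(Pow(Add(6, -15), 2), Mul(-1, C)))) = Add(Add(54, Pow(55, 2), Mul(10, 55)), Mul(-1, Add(Pow(Add(6, -15), 2), Mul(-1, Rational(-109, 1559))))) = Add(Add(54, 3025, 550), Mul(-1, Add(Pow(-9, 2), Rational(109, 1559)))) = Add(3629, Mul(-1, Add(81, Rational(109, 1559)))) = Add(3629, Mul(-1, Rational(126388, 1559))) = Add(3629, Rational(-126388, 1559)) = Rational(5531223, 1559)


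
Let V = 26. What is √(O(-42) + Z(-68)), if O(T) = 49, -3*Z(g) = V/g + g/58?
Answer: 15*√213962/986 ≈ 7.0369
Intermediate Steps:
Z(g) = -26/(3*g) - g/174 (Z(g) = -(26/g + g/58)/3 = -26/(3*g) - g/174)
√(O(-42) + Z(-68)) = √(49 + (1/174)*(-1508 - 1*(-68)²)/(-68)) = √(49 + (1/174)*(-1/68)*(-1508 - 1*4624)) = √(49 + (1/174)*(-1/68)*(-1508 - 4624)) = √(49 + (1/174)*(-1/68)*(-6132)) = √(49 + 511/986) = √(48825/986) = 15*√213962/986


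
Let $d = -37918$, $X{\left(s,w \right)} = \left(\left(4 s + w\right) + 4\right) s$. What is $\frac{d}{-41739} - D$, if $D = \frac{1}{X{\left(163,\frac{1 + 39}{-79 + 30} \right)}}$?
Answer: $\frac{198421028725}{218418183528} \approx 0.90845$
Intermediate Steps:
$X{\left(s,w \right)} = s \left(4 + w + 4 s\right)$ ($X{\left(s,w \right)} = \left(\left(w + 4 s\right) + 4\right) s = \left(4 + w + 4 s\right) s = s \left(4 + w + 4 s\right)$)
$D = \frac{49}{5232952}$ ($D = \frac{1}{163 \left(4 + \frac{1 + 39}{-79 + 30} + 4 \cdot 163\right)} = \frac{1}{163 \left(4 + \frac{40}{-49} + 652\right)} = \frac{1}{163 \left(4 + 40 \left(- \frac{1}{49}\right) + 652\right)} = \frac{1}{163 \left(4 - \frac{40}{49} + 652\right)} = \frac{1}{163 \cdot \frac{32104}{49}} = \frac{1}{\frac{5232952}{49}} = \frac{49}{5232952} \approx 9.3637 \cdot 10^{-6}$)
$\frac{d}{-41739} - D = - \frac{37918}{-41739} - \frac{49}{5232952} = \left(-37918\right) \left(- \frac{1}{41739}\right) - \frac{49}{5232952} = \frac{37918}{41739} - \frac{49}{5232952} = \frac{198421028725}{218418183528}$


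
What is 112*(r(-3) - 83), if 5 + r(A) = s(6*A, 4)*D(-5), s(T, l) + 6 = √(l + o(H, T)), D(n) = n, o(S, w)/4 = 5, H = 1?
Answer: -6496 - 1120*√6 ≈ -9239.4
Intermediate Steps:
o(S, w) = 20 (o(S, w) = 4*5 = 20)
s(T, l) = -6 + √(20 + l) (s(T, l) = -6 + √(l + 20) = -6 + √(20 + l))
r(A) = 25 - 10*√6 (r(A) = -5 + (-6 + √(20 + 4))*(-5) = -5 + (-6 + √24)*(-5) = -5 + (-6 + 2*√6)*(-5) = -5 + (30 - 10*√6) = 25 - 10*√6)
112*(r(-3) - 83) = 112*((25 - 10*√6) - 83) = 112*(-58 - 10*√6) = -6496 - 1120*√6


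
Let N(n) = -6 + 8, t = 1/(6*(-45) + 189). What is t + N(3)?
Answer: 161/81 ≈ 1.9877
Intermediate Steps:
t = -1/81 (t = 1/(-270 + 189) = 1/(-81) = -1/81 ≈ -0.012346)
N(n) = 2
t + N(3) = -1/81 + 2 = 161/81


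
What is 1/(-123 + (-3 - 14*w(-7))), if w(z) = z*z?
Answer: -1/812 ≈ -0.0012315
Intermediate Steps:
w(z) = z**2
1/(-123 + (-3 - 14*w(-7))) = 1/(-123 + (-3 - 14*(-7)**2)) = 1/(-123 + (-3 - 14*49)) = 1/(-123 + (-3 - 686)) = 1/(-123 - 689) = 1/(-812) = -1/812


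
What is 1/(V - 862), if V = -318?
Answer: -1/1180 ≈ -0.00084746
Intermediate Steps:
1/(V - 862) = 1/(-318 - 862) = 1/(-1180) = -1/1180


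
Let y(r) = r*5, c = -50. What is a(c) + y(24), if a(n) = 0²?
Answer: 120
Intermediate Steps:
y(r) = 5*r
a(n) = 0
a(c) + y(24) = 0 + 5*24 = 0 + 120 = 120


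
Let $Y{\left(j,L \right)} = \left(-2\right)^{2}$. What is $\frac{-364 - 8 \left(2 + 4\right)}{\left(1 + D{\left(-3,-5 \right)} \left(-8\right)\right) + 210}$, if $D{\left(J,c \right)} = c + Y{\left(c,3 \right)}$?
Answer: $- \frac{412}{219} \approx -1.8813$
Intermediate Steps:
$Y{\left(j,L \right)} = 4$
$D{\left(J,c \right)} = 4 + c$ ($D{\left(J,c \right)} = c + 4 = 4 + c$)
$\frac{-364 - 8 \left(2 + 4\right)}{\left(1 + D{\left(-3,-5 \right)} \left(-8\right)\right) + 210} = \frac{-364 - 8 \left(2 + 4\right)}{\left(1 + \left(4 - 5\right) \left(-8\right)\right) + 210} = \frac{-364 - 48}{\left(1 - -8\right) + 210} = \frac{-364 - 48}{\left(1 + 8\right) + 210} = - \frac{412}{9 + 210} = - \frac{412}{219}$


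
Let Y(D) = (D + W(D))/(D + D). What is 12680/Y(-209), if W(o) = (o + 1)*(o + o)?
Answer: -5072/83 ≈ -61.108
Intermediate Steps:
W(o) = 2*o*(1 + o) (W(o) = (1 + o)*(2*o) = 2*o*(1 + o))
Y(D) = (D + 2*D*(1 + D))/(2*D) (Y(D) = (D + 2*D*(1 + D))/(D + D) = (D + 2*D*(1 + D))/((2*D)) = (D + 2*D*(1 + D))*(1/(2*D)) = (D + 2*D*(1 + D))/(2*D))
12680/Y(-209) = 12680/(3/2 - 209) = 12680/(-415/2) = 12680*(-2/415) = -5072/83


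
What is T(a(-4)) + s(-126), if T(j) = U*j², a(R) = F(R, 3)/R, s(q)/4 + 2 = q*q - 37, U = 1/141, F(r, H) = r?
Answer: 8932069/141 ≈ 63348.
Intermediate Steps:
U = 1/141 ≈ 0.0070922
s(q) = -156 + 4*q² (s(q) = -8 + 4*(q*q - 37) = -8 + 4*(q² - 37) = -8 + 4*(-37 + q²) = -8 + (-148 + 4*q²) = -156 + 4*q²)
a(R) = 1 (a(R) = R/R = 1)
T(j) = j²/141
T(a(-4)) + s(-126) = (1/141)*1² + (-156 + 4*(-126)²) = (1/141)*1 + (-156 + 4*15876) = 1/141 + (-156 + 63504) = 1/141 + 63348 = 8932069/141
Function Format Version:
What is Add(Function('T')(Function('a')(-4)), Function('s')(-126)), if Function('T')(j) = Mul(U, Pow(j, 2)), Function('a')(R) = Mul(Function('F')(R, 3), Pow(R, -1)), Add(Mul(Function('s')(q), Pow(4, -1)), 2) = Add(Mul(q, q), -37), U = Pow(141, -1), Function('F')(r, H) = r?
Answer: Rational(8932069, 141) ≈ 63348.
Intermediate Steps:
U = Rational(1, 141) ≈ 0.0070922
Function('s')(q) = Add(-156, Mul(4, Pow(q, 2))) (Function('s')(q) = Add(-8, Mul(4, Add(Mul(q, q), -37))) = Add(-8, Mul(4, Add(Pow(q, 2), -37))) = Add(-8, Mul(4, Add(-37, Pow(q, 2)))) = Add(-8, Add(-148, Mul(4, Pow(q, 2)))) = Add(-156, Mul(4, Pow(q, 2))))
Function('a')(R) = 1 (Function('a')(R) = Mul(R, Pow(R, -1)) = 1)
Function('T')(j) = Mul(Rational(1, 141), Pow(j, 2))
Add(Function('T')(Function('a')(-4)), Function('s')(-126)) = Add(Mul(Rational(1, 141), Pow(1, 2)), Add(-156, Mul(4, Pow(-126, 2)))) = Add(Mul(Rational(1, 141), 1), Add(-156, Mul(4, 15876))) = Add(Rational(1, 141), Add(-156, 63504)) = Add(Rational(1, 141), 63348) = Rational(8932069, 141)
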